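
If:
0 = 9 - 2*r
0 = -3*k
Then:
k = 0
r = 9/2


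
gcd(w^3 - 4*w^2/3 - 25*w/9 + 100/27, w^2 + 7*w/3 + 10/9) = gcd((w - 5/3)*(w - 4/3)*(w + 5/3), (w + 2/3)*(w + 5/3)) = w + 5/3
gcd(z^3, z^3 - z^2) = z^2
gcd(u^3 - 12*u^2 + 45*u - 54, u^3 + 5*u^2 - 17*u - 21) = u - 3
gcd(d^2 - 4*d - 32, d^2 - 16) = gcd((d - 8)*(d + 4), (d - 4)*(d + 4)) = d + 4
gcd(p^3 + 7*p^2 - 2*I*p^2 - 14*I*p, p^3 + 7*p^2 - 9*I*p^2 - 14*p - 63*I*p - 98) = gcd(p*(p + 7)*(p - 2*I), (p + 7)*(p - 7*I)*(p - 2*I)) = p^2 + p*(7 - 2*I) - 14*I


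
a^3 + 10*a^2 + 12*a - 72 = (a - 2)*(a + 6)^2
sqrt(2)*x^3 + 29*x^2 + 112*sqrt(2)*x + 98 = (x + 7*sqrt(2))^2*(sqrt(2)*x + 1)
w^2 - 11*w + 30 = (w - 6)*(w - 5)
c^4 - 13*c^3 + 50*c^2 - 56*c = c*(c - 7)*(c - 4)*(c - 2)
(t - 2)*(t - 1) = t^2 - 3*t + 2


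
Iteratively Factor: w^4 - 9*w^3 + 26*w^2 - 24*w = (w - 4)*(w^3 - 5*w^2 + 6*w) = (w - 4)*(w - 3)*(w^2 - 2*w) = (w - 4)*(w - 3)*(w - 2)*(w)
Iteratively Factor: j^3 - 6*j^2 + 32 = (j - 4)*(j^2 - 2*j - 8) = (j - 4)^2*(j + 2)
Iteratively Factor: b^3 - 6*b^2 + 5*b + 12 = (b + 1)*(b^2 - 7*b + 12) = (b - 4)*(b + 1)*(b - 3)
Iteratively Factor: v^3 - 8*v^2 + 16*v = (v - 4)*(v^2 - 4*v) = v*(v - 4)*(v - 4)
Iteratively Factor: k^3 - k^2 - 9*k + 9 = (k - 1)*(k^2 - 9) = (k - 3)*(k - 1)*(k + 3)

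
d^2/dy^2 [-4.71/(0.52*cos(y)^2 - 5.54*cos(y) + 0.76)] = (5.094336*(1 - cos(y)^2)^2 - 40.705704*cos(y)^3 + 139.659036*cos(y)^2 + 101.242392*cos(y) - 290.486424)/(0.52*cos(y)^2 - 5.54*cos(y) + 0.76)^3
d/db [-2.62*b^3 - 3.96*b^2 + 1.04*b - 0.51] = -7.86*b^2 - 7.92*b + 1.04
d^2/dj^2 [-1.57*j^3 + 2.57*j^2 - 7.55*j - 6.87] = 5.14 - 9.42*j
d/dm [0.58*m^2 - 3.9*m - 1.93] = 1.16*m - 3.9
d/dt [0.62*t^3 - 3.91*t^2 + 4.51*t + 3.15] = 1.86*t^2 - 7.82*t + 4.51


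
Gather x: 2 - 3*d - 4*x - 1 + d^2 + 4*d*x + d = d^2 - 2*d + x*(4*d - 4) + 1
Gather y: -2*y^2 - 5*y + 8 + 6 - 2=-2*y^2 - 5*y + 12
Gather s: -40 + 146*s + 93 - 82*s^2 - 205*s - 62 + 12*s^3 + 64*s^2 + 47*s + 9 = 12*s^3 - 18*s^2 - 12*s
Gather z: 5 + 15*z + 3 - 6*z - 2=9*z + 6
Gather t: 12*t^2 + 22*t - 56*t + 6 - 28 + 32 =12*t^2 - 34*t + 10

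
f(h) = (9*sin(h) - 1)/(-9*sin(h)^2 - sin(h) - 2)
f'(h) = (18*sin(h)*cos(h) + cos(h))*(9*sin(h) - 1)/(-9*sin(h)^2 - sin(h) - 2)^2 + 9*cos(h)/(-9*sin(h)^2 - sin(h) - 2) = (81*sin(h)^2 - 18*sin(h) - 19)*cos(h)/(9*sin(h)^2 + sin(h) + 2)^2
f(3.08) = 0.21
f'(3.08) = 4.50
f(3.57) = 1.51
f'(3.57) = -0.23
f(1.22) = -0.69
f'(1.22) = 0.10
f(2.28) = -0.73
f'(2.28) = -0.14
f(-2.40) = 1.30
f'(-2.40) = -0.75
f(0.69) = -0.75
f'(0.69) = 0.05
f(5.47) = 1.25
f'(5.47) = 0.70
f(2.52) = -0.75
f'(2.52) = 0.05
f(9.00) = -0.69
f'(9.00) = 0.74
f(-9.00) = 1.51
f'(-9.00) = -0.20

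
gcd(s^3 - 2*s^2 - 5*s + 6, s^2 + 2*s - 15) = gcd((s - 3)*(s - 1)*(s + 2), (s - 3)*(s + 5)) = s - 3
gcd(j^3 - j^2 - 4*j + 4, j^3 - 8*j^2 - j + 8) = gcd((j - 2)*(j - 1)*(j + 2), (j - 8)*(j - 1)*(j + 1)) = j - 1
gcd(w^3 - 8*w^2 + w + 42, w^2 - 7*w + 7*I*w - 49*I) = w - 7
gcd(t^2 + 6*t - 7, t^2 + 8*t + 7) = t + 7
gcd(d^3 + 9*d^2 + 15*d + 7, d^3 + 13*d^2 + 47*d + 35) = d^2 + 8*d + 7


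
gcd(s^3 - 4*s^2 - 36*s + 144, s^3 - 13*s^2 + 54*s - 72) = s^2 - 10*s + 24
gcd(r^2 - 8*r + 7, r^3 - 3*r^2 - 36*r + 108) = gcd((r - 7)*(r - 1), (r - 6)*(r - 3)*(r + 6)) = 1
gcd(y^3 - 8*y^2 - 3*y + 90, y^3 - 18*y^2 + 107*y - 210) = y^2 - 11*y + 30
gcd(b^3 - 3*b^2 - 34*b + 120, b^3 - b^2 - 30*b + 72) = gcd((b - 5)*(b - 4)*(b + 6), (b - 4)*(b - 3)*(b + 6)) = b^2 + 2*b - 24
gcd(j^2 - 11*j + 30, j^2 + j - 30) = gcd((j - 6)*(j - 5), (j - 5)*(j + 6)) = j - 5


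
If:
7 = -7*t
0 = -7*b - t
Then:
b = 1/7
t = -1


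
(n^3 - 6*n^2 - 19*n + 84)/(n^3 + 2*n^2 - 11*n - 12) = (n - 7)/(n + 1)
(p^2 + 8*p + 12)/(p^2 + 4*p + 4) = (p + 6)/(p + 2)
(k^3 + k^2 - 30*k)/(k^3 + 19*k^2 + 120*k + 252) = k*(k - 5)/(k^2 + 13*k + 42)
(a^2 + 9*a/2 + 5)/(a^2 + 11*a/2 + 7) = (2*a + 5)/(2*a + 7)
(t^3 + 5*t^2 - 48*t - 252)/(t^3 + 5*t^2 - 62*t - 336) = (t^2 - t - 42)/(t^2 - t - 56)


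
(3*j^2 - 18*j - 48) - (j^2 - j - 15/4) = 2*j^2 - 17*j - 177/4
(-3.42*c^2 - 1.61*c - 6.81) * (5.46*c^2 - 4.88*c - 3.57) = -18.6732*c^4 + 7.899*c^3 - 17.1164*c^2 + 38.9805*c + 24.3117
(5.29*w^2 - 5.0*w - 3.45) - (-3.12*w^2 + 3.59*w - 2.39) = 8.41*w^2 - 8.59*w - 1.06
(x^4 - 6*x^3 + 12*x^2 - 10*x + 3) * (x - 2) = x^5 - 8*x^4 + 24*x^3 - 34*x^2 + 23*x - 6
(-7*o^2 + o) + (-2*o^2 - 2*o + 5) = -9*o^2 - o + 5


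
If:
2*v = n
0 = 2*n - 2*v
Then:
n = 0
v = 0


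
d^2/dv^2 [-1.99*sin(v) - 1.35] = 1.99*sin(v)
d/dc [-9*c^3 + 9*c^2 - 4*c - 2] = -27*c^2 + 18*c - 4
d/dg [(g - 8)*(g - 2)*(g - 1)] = 3*g^2 - 22*g + 26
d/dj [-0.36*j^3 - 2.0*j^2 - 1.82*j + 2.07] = -1.08*j^2 - 4.0*j - 1.82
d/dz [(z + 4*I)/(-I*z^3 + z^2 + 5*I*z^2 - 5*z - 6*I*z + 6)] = (-2*I*z^3 + z^2*(13 + 5*I) + z*(-40 + 8*I) + 18 - 20*I)/(z^6 + z^5*(-10 + 2*I) + z^4*(36 - 20*I) + z^3*(-50 + 74*I) + z^2*(-1 - 120*I) + z*(60 + 72*I) - 36)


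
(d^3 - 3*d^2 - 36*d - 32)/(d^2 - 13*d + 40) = (d^2 + 5*d + 4)/(d - 5)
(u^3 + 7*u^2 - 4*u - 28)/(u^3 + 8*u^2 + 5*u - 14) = (u - 2)/(u - 1)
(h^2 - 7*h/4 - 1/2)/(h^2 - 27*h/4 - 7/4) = (h - 2)/(h - 7)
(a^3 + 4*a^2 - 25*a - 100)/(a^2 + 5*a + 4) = (a^2 - 25)/(a + 1)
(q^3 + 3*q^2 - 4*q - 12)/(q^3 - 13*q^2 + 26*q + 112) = (q^2 + q - 6)/(q^2 - 15*q + 56)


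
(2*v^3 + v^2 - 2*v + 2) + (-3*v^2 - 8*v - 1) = 2*v^3 - 2*v^2 - 10*v + 1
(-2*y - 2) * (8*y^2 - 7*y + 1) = -16*y^3 - 2*y^2 + 12*y - 2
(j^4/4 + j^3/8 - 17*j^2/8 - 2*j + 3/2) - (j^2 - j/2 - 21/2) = j^4/4 + j^3/8 - 25*j^2/8 - 3*j/2 + 12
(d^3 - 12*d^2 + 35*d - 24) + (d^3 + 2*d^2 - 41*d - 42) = 2*d^3 - 10*d^2 - 6*d - 66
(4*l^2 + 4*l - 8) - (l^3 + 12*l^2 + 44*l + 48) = -l^3 - 8*l^2 - 40*l - 56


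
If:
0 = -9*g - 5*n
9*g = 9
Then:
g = 1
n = -9/5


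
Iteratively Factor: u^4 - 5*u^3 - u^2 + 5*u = (u)*(u^3 - 5*u^2 - u + 5) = u*(u + 1)*(u^2 - 6*u + 5) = u*(u - 5)*(u + 1)*(u - 1)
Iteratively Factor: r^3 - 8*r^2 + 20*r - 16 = (r - 4)*(r^2 - 4*r + 4) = (r - 4)*(r - 2)*(r - 2)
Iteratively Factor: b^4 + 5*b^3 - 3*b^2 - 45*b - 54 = (b + 3)*(b^3 + 2*b^2 - 9*b - 18) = (b + 3)^2*(b^2 - b - 6) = (b - 3)*(b + 3)^2*(b + 2)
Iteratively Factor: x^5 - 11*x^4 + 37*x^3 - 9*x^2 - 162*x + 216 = (x - 3)*(x^4 - 8*x^3 + 13*x^2 + 30*x - 72) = (x - 4)*(x - 3)*(x^3 - 4*x^2 - 3*x + 18) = (x - 4)*(x - 3)^2*(x^2 - x - 6) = (x - 4)*(x - 3)^2*(x + 2)*(x - 3)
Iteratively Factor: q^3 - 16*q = (q)*(q^2 - 16) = q*(q - 4)*(q + 4)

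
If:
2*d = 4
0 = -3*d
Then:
No Solution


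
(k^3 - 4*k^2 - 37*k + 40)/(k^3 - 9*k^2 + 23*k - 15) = (k^2 - 3*k - 40)/(k^2 - 8*k + 15)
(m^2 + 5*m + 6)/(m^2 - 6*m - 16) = (m + 3)/(m - 8)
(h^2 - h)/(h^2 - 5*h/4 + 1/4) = 4*h/(4*h - 1)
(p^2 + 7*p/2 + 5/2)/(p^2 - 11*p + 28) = (2*p^2 + 7*p + 5)/(2*(p^2 - 11*p + 28))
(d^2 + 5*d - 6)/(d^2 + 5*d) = (d^2 + 5*d - 6)/(d*(d + 5))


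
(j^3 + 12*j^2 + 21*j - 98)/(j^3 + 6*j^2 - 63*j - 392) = (j - 2)/(j - 8)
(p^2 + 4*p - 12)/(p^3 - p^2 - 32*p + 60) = 1/(p - 5)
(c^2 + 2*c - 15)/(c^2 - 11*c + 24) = (c + 5)/(c - 8)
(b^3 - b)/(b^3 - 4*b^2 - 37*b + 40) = b*(b + 1)/(b^2 - 3*b - 40)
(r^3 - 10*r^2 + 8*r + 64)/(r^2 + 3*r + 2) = (r^2 - 12*r + 32)/(r + 1)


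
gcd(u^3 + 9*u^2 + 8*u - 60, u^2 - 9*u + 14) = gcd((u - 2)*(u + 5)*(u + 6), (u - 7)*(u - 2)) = u - 2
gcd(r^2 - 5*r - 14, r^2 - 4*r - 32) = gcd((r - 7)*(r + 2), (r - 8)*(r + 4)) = 1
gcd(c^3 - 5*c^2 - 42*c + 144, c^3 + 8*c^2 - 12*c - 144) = c + 6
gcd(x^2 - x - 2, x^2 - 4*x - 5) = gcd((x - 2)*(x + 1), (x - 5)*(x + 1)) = x + 1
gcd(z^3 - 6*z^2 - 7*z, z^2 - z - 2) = z + 1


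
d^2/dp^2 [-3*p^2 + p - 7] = -6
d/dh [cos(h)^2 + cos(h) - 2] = -sin(h) - sin(2*h)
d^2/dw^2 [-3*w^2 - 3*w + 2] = -6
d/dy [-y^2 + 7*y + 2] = 7 - 2*y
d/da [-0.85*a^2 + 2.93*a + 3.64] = 2.93 - 1.7*a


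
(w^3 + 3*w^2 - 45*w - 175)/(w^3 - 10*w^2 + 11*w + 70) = (w^2 + 10*w + 25)/(w^2 - 3*w - 10)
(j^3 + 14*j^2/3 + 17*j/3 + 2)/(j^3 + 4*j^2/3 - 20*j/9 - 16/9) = 3*(j^2 + 4*j + 3)/(3*j^2 + 2*j - 8)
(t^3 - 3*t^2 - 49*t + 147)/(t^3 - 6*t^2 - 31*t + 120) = (t^2 - 49)/(t^2 - 3*t - 40)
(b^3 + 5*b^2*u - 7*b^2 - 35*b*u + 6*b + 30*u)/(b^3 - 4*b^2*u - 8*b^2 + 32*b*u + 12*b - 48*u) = (-b^2 - 5*b*u + b + 5*u)/(-b^2 + 4*b*u + 2*b - 8*u)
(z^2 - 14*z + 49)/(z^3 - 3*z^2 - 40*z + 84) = (z - 7)/(z^2 + 4*z - 12)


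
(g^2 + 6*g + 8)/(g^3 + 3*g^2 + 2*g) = (g + 4)/(g*(g + 1))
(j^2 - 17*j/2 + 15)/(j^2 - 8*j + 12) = (j - 5/2)/(j - 2)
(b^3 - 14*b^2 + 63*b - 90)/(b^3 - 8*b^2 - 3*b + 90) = (b - 3)/(b + 3)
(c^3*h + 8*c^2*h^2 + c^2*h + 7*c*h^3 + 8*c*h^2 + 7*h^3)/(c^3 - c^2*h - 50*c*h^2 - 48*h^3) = h*(c^2 + 7*c*h + c + 7*h)/(c^2 - 2*c*h - 48*h^2)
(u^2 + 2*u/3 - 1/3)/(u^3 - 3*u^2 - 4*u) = (u - 1/3)/(u*(u - 4))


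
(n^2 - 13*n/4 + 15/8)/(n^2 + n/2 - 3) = (8*n^2 - 26*n + 15)/(4*(2*n^2 + n - 6))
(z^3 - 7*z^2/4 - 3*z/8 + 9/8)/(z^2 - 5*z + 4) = (8*z^2 - 6*z - 9)/(8*(z - 4))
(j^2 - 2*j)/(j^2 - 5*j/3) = 3*(j - 2)/(3*j - 5)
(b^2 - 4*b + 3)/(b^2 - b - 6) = (b - 1)/(b + 2)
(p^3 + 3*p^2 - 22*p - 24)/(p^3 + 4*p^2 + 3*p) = (p^2 + 2*p - 24)/(p*(p + 3))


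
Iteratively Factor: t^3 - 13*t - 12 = (t - 4)*(t^2 + 4*t + 3) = (t - 4)*(t + 1)*(t + 3)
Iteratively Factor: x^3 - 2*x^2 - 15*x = (x)*(x^2 - 2*x - 15) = x*(x - 5)*(x + 3)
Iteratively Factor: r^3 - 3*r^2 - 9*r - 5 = (r + 1)*(r^2 - 4*r - 5) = (r + 1)^2*(r - 5)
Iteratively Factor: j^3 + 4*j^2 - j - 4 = (j - 1)*(j^2 + 5*j + 4) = (j - 1)*(j + 4)*(j + 1)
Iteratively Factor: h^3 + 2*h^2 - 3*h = (h - 1)*(h^2 + 3*h) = h*(h - 1)*(h + 3)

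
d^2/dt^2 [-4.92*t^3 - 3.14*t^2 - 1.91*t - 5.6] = -29.52*t - 6.28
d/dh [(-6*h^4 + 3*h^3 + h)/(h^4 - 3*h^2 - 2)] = (-3*h^6 + 36*h^5 - 12*h^4 + 48*h^3 - 15*h^2 - 2)/(h^8 - 6*h^6 + 5*h^4 + 12*h^2 + 4)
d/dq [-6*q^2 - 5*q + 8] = -12*q - 5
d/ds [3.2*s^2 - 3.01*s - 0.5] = 6.4*s - 3.01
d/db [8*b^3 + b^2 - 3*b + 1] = 24*b^2 + 2*b - 3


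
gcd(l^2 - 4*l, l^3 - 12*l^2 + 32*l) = l^2 - 4*l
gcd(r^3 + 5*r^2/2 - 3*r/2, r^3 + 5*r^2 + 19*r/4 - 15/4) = r^2 + 5*r/2 - 3/2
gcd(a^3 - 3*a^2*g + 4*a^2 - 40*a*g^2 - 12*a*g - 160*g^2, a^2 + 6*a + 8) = a + 4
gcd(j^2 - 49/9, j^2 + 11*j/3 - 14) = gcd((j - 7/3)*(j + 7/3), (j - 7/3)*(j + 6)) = j - 7/3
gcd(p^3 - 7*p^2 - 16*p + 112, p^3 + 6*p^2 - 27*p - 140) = p + 4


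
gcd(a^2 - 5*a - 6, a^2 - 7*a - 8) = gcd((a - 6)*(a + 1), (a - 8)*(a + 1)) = a + 1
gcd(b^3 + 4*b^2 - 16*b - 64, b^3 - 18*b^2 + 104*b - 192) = b - 4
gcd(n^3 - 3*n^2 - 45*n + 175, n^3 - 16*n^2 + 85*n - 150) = n^2 - 10*n + 25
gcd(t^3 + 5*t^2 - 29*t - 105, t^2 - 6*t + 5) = t - 5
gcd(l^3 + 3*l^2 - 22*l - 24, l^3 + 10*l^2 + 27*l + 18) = l^2 + 7*l + 6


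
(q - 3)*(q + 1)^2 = q^3 - q^2 - 5*q - 3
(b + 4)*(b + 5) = b^2 + 9*b + 20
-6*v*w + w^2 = w*(-6*v + w)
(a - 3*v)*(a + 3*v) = a^2 - 9*v^2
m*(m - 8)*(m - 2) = m^3 - 10*m^2 + 16*m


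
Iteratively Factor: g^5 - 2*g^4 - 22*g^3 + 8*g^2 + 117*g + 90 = (g - 5)*(g^4 + 3*g^3 - 7*g^2 - 27*g - 18) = (g - 5)*(g + 1)*(g^3 + 2*g^2 - 9*g - 18) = (g - 5)*(g + 1)*(g + 3)*(g^2 - g - 6) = (g - 5)*(g + 1)*(g + 2)*(g + 3)*(g - 3)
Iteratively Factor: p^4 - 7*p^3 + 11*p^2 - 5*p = (p - 1)*(p^3 - 6*p^2 + 5*p) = (p - 1)^2*(p^2 - 5*p) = (p - 5)*(p - 1)^2*(p)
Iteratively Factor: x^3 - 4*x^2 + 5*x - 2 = (x - 1)*(x^2 - 3*x + 2) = (x - 2)*(x - 1)*(x - 1)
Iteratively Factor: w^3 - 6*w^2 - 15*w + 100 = (w + 4)*(w^2 - 10*w + 25) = (w - 5)*(w + 4)*(w - 5)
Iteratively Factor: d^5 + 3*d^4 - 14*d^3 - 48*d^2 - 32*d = (d - 4)*(d^4 + 7*d^3 + 14*d^2 + 8*d) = d*(d - 4)*(d^3 + 7*d^2 + 14*d + 8) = d*(d - 4)*(d + 2)*(d^2 + 5*d + 4) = d*(d - 4)*(d + 1)*(d + 2)*(d + 4)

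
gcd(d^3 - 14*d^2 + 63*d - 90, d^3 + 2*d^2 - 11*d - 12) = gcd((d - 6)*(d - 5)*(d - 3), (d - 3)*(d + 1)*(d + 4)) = d - 3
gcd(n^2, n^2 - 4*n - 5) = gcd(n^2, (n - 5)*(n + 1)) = 1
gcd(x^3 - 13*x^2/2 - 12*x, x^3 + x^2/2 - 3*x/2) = x^2 + 3*x/2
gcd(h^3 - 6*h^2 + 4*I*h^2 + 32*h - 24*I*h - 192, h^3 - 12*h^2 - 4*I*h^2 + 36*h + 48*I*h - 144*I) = h^2 + h*(-6 - 4*I) + 24*I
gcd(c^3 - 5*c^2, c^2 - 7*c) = c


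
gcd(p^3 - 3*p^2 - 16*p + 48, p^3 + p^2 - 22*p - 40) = p + 4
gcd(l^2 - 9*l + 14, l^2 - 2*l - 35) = l - 7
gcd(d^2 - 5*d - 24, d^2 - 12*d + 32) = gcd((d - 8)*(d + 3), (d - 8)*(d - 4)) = d - 8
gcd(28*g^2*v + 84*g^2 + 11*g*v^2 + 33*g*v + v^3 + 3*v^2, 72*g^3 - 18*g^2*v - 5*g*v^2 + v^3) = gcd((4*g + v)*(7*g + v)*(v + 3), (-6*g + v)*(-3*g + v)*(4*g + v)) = 4*g + v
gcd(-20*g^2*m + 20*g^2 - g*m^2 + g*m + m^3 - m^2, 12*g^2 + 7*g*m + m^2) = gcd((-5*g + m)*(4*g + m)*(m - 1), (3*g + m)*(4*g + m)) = 4*g + m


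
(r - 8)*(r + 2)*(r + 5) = r^3 - r^2 - 46*r - 80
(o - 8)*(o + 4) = o^2 - 4*o - 32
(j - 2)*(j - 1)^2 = j^3 - 4*j^2 + 5*j - 2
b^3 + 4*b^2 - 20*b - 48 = (b - 4)*(b + 2)*(b + 6)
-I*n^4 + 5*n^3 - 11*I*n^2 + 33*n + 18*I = (n - 3*I)*(n + I)*(n + 6*I)*(-I*n + 1)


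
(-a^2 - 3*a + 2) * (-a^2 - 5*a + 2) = a^4 + 8*a^3 + 11*a^2 - 16*a + 4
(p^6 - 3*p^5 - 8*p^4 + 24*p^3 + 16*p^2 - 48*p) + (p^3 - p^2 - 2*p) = p^6 - 3*p^5 - 8*p^4 + 25*p^3 + 15*p^2 - 50*p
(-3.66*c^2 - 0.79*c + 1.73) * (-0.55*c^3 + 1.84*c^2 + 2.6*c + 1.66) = 2.013*c^5 - 6.2999*c^4 - 11.9211*c^3 - 4.9464*c^2 + 3.1866*c + 2.8718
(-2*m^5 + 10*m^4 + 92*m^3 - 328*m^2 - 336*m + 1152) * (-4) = 8*m^5 - 40*m^4 - 368*m^3 + 1312*m^2 + 1344*m - 4608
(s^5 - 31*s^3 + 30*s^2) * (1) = s^5 - 31*s^3 + 30*s^2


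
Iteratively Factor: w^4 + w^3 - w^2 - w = (w)*(w^3 + w^2 - w - 1) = w*(w + 1)*(w^2 - 1) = w*(w - 1)*(w + 1)*(w + 1)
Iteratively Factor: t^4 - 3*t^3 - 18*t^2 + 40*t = (t)*(t^3 - 3*t^2 - 18*t + 40) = t*(t + 4)*(t^2 - 7*t + 10) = t*(t - 2)*(t + 4)*(t - 5)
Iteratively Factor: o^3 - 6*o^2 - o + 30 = (o - 5)*(o^2 - o - 6) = (o - 5)*(o + 2)*(o - 3)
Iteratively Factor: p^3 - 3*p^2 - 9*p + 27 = (p + 3)*(p^2 - 6*p + 9) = (p - 3)*(p + 3)*(p - 3)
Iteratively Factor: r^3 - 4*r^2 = (r)*(r^2 - 4*r) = r^2*(r - 4)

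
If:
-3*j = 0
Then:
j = 0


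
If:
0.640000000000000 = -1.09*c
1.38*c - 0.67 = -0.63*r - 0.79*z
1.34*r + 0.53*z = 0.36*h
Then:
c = -0.59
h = 8.74589421225507 - 3.19532627865961*z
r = 2.34964322120285 - 1.25396825396825*z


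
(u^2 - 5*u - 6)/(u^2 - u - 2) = (u - 6)/(u - 2)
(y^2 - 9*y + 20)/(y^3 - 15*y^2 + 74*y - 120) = 1/(y - 6)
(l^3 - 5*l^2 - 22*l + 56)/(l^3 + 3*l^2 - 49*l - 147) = (l^2 + 2*l - 8)/(l^2 + 10*l + 21)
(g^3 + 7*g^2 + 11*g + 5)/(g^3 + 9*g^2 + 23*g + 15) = (g + 1)/(g + 3)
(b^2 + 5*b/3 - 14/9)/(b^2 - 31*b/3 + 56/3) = (9*b^2 + 15*b - 14)/(3*(3*b^2 - 31*b + 56))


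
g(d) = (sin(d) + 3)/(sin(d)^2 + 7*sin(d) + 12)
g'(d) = (-2*sin(d)*cos(d) - 7*cos(d))*(sin(d) + 3)/(sin(d)^2 + 7*sin(d) + 12)^2 + cos(d)/(sin(d)^2 + 7*sin(d) + 12)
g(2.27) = 0.21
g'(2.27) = 0.03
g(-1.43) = 0.33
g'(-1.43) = -0.02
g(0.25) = 0.24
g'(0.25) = -0.05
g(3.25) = 0.26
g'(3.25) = 0.07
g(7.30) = 0.21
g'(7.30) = -0.02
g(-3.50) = 0.23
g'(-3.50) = 0.05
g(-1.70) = 0.33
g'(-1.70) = 0.01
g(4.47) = 0.33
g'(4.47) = 0.03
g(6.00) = 0.27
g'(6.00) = -0.07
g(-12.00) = 0.22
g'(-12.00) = -0.04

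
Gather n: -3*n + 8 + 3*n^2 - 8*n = 3*n^2 - 11*n + 8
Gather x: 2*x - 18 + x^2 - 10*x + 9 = x^2 - 8*x - 9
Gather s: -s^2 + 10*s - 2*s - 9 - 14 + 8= -s^2 + 8*s - 15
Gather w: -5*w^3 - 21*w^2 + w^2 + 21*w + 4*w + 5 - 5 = -5*w^3 - 20*w^2 + 25*w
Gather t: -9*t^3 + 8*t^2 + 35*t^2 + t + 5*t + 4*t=-9*t^3 + 43*t^2 + 10*t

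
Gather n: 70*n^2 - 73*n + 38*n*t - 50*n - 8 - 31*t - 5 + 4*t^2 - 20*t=70*n^2 + n*(38*t - 123) + 4*t^2 - 51*t - 13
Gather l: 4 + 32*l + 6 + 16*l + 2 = 48*l + 12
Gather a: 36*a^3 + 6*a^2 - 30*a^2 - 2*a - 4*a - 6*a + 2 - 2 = 36*a^3 - 24*a^2 - 12*a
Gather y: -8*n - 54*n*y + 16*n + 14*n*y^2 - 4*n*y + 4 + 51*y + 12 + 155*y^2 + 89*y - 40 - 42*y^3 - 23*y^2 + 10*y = 8*n - 42*y^3 + y^2*(14*n + 132) + y*(150 - 58*n) - 24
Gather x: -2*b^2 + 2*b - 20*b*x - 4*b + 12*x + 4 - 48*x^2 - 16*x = -2*b^2 - 2*b - 48*x^2 + x*(-20*b - 4) + 4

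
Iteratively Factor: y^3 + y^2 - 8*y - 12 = (y + 2)*(y^2 - y - 6) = (y + 2)^2*(y - 3)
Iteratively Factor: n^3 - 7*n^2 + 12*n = (n)*(n^2 - 7*n + 12) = n*(n - 4)*(n - 3)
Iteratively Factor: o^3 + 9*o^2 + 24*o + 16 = (o + 1)*(o^2 + 8*o + 16) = (o + 1)*(o + 4)*(o + 4)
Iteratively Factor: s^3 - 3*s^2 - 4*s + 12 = (s + 2)*(s^2 - 5*s + 6) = (s - 3)*(s + 2)*(s - 2)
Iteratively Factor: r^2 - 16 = (r + 4)*(r - 4)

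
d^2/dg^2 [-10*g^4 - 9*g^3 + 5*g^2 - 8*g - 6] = -120*g^2 - 54*g + 10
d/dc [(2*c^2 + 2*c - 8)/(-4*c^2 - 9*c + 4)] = 2*(-5*c^2 - 24*c - 32)/(16*c^4 + 72*c^3 + 49*c^2 - 72*c + 16)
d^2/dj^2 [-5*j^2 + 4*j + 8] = -10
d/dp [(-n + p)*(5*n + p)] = 4*n + 2*p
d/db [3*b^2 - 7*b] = 6*b - 7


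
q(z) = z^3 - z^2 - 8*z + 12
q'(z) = 3*z^2 - 2*z - 8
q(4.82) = 62.19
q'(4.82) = 52.06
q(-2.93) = 1.70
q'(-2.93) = 23.61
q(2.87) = 4.44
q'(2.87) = 10.97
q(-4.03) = -37.45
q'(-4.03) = 48.78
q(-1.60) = 18.14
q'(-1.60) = 2.88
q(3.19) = 8.77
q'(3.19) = 16.15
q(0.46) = 8.21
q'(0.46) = -8.29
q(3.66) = 18.35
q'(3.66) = 24.87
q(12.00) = 1500.00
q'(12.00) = 400.00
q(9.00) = 588.00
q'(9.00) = 217.00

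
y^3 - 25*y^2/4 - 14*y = y*(y - 8)*(y + 7/4)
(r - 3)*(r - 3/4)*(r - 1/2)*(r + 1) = r^4 - 13*r^3/4 - r^2/8 + 3*r - 9/8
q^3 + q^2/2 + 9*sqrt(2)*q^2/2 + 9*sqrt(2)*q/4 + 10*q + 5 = (q + 1/2)*(q + 2*sqrt(2))*(q + 5*sqrt(2)/2)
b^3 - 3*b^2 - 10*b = b*(b - 5)*(b + 2)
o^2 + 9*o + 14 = (o + 2)*(o + 7)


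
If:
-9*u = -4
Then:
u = 4/9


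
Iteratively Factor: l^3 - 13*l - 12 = (l - 4)*(l^2 + 4*l + 3) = (l - 4)*(l + 3)*(l + 1)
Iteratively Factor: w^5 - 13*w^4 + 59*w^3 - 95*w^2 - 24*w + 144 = (w - 4)*(w^4 - 9*w^3 + 23*w^2 - 3*w - 36) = (w - 4)*(w - 3)*(w^3 - 6*w^2 + 5*w + 12) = (w - 4)*(w - 3)*(w + 1)*(w^2 - 7*w + 12) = (w - 4)*(w - 3)^2*(w + 1)*(w - 4)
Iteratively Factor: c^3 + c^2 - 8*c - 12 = (c - 3)*(c^2 + 4*c + 4) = (c - 3)*(c + 2)*(c + 2)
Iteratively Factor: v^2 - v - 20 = (v - 5)*(v + 4)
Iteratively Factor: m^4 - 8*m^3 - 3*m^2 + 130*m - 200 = (m - 2)*(m^3 - 6*m^2 - 15*m + 100) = (m - 2)*(m + 4)*(m^2 - 10*m + 25) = (m - 5)*(m - 2)*(m + 4)*(m - 5)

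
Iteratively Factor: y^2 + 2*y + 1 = (y + 1)*(y + 1)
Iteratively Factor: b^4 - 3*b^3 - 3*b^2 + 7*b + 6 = (b - 3)*(b^3 - 3*b - 2) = (b - 3)*(b + 1)*(b^2 - b - 2) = (b - 3)*(b - 2)*(b + 1)*(b + 1)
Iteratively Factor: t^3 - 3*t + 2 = (t - 1)*(t^2 + t - 2) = (t - 1)^2*(t + 2)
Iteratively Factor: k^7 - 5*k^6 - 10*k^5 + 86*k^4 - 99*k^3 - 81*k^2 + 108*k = (k - 3)*(k^6 - 2*k^5 - 16*k^4 + 38*k^3 + 15*k^2 - 36*k) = k*(k - 3)*(k^5 - 2*k^4 - 16*k^3 + 38*k^2 + 15*k - 36) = k*(k - 3)*(k + 4)*(k^4 - 6*k^3 + 8*k^2 + 6*k - 9) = k*(k - 3)*(k + 1)*(k + 4)*(k^3 - 7*k^2 + 15*k - 9) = k*(k - 3)^2*(k + 1)*(k + 4)*(k^2 - 4*k + 3) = k*(k - 3)^3*(k + 1)*(k + 4)*(k - 1)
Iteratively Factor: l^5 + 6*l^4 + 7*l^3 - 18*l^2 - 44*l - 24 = (l + 2)*(l^4 + 4*l^3 - l^2 - 16*l - 12) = (l + 1)*(l + 2)*(l^3 + 3*l^2 - 4*l - 12) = (l + 1)*(l + 2)^2*(l^2 + l - 6) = (l - 2)*(l + 1)*(l + 2)^2*(l + 3)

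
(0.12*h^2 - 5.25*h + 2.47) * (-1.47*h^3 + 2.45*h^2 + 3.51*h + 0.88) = -0.1764*h^5 + 8.0115*h^4 - 16.0722*h^3 - 12.2704*h^2 + 4.0497*h + 2.1736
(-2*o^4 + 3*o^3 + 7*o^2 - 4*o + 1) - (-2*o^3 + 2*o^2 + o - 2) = -2*o^4 + 5*o^3 + 5*o^2 - 5*o + 3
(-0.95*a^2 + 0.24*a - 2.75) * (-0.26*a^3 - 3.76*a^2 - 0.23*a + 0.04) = 0.247*a^5 + 3.5096*a^4 + 0.0311000000000002*a^3 + 10.2468*a^2 + 0.6421*a - 0.11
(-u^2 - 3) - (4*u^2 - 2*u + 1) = -5*u^2 + 2*u - 4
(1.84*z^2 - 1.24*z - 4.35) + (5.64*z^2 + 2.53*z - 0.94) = 7.48*z^2 + 1.29*z - 5.29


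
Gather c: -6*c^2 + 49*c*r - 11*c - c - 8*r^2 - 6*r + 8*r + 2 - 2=-6*c^2 + c*(49*r - 12) - 8*r^2 + 2*r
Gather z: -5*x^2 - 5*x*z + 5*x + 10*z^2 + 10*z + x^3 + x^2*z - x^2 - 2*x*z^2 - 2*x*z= x^3 - 6*x^2 + 5*x + z^2*(10 - 2*x) + z*(x^2 - 7*x + 10)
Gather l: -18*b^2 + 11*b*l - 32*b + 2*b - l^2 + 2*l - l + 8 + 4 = -18*b^2 - 30*b - l^2 + l*(11*b + 1) + 12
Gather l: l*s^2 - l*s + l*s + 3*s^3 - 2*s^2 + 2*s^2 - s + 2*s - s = l*s^2 + 3*s^3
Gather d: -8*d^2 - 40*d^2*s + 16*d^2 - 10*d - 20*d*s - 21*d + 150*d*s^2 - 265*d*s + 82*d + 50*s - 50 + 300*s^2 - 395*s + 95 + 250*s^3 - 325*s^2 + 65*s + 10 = d^2*(8 - 40*s) + d*(150*s^2 - 285*s + 51) + 250*s^3 - 25*s^2 - 280*s + 55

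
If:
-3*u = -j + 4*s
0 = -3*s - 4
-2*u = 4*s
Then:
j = 8/3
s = -4/3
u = 8/3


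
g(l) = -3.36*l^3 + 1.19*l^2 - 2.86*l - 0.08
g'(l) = -10.08*l^2 + 2.38*l - 2.86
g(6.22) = -780.39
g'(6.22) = -378.04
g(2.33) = -42.79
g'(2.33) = -52.04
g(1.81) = -21.28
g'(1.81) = -31.58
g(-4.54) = 351.85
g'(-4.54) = -221.43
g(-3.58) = 179.58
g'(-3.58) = -140.57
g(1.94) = -25.68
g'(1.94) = -36.18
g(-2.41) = 60.76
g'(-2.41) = -67.14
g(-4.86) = 427.63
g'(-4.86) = -252.51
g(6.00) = -700.16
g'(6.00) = -351.46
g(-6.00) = 785.68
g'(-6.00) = -380.02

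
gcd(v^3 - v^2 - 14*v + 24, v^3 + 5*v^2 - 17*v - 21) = v - 3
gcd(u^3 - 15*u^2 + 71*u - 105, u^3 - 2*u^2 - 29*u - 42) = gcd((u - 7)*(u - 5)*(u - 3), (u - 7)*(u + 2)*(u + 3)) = u - 7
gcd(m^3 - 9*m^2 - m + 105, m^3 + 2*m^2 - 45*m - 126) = m^2 - 4*m - 21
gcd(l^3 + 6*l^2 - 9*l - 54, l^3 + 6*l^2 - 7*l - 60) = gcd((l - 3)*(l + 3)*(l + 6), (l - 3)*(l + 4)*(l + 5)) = l - 3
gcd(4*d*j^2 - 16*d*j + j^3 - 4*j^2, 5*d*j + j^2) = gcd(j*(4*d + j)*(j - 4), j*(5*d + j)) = j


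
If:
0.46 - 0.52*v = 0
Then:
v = 0.88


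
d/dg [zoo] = 0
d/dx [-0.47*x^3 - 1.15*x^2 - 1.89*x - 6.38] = -1.41*x^2 - 2.3*x - 1.89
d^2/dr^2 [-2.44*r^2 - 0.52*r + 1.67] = -4.88000000000000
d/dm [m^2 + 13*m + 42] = 2*m + 13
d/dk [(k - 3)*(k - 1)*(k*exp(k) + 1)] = k^3*exp(k) - k^2*exp(k) - 5*k*exp(k) + 2*k + 3*exp(k) - 4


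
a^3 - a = a*(a - 1)*(a + 1)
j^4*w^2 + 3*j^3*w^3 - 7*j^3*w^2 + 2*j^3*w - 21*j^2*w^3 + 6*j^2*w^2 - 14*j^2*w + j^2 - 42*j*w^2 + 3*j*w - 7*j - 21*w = (j - 7)*(j + 3*w)*(j*w + 1)^2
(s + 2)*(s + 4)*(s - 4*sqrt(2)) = s^3 - 4*sqrt(2)*s^2 + 6*s^2 - 24*sqrt(2)*s + 8*s - 32*sqrt(2)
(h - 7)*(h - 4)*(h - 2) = h^3 - 13*h^2 + 50*h - 56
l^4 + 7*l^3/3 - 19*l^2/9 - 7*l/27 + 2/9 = (l - 2/3)*(l - 1/3)*(l + 1/3)*(l + 3)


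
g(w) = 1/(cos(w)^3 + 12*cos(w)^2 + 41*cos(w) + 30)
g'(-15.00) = -0.56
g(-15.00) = 0.19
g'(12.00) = -0.00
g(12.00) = 0.01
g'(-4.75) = 0.04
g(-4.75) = 0.03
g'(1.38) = 0.03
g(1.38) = 0.03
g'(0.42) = 0.00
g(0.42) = 0.01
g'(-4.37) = 0.10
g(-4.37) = 0.06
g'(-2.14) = -0.19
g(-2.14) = 0.09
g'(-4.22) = 0.15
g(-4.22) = 0.08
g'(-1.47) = -0.04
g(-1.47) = 0.03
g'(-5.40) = 0.01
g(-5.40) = 0.02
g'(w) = (3*sin(w)*cos(w)^2 + 24*sin(w)*cos(w) + 41*sin(w))/(cos(w)^3 + 12*cos(w)^2 + 41*cos(w) + 30)^2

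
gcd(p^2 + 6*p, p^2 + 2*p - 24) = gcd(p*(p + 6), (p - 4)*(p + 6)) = p + 6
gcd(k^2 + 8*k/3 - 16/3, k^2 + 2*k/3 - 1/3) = 1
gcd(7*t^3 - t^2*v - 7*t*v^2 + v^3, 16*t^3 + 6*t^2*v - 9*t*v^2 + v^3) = t + v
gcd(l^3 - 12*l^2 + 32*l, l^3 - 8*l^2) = l^2 - 8*l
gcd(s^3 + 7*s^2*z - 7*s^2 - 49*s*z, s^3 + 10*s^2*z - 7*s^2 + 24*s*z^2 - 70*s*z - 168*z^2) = s - 7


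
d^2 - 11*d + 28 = (d - 7)*(d - 4)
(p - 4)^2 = p^2 - 8*p + 16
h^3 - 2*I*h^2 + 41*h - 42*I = (h - 7*I)*(h - I)*(h + 6*I)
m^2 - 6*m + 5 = (m - 5)*(m - 1)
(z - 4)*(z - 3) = z^2 - 7*z + 12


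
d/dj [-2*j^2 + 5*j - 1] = 5 - 4*j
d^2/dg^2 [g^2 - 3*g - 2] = 2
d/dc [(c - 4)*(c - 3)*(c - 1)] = 3*c^2 - 16*c + 19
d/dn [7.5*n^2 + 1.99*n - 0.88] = 15.0*n + 1.99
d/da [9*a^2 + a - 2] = 18*a + 1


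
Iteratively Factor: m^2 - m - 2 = (m - 2)*(m + 1)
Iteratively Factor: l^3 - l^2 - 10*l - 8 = (l + 1)*(l^2 - 2*l - 8) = (l - 4)*(l + 1)*(l + 2)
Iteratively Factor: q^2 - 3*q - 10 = (q - 5)*(q + 2)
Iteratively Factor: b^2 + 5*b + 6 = (b + 2)*(b + 3)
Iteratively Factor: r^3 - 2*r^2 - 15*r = (r - 5)*(r^2 + 3*r) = r*(r - 5)*(r + 3)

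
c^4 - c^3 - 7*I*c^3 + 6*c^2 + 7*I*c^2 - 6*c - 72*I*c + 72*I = (c - 1)*(c - 6*I)*(c - 4*I)*(c + 3*I)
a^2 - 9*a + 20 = (a - 5)*(a - 4)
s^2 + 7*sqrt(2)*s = s*(s + 7*sqrt(2))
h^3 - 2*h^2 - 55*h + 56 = (h - 8)*(h - 1)*(h + 7)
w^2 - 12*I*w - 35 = (w - 7*I)*(w - 5*I)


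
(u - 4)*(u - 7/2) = u^2 - 15*u/2 + 14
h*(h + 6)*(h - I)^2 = h^4 + 6*h^3 - 2*I*h^3 - h^2 - 12*I*h^2 - 6*h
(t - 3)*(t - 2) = t^2 - 5*t + 6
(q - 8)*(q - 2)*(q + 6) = q^3 - 4*q^2 - 44*q + 96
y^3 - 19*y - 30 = (y - 5)*(y + 2)*(y + 3)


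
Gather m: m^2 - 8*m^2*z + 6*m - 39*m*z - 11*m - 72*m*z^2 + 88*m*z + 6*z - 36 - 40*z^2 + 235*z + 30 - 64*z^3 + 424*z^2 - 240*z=m^2*(1 - 8*z) + m*(-72*z^2 + 49*z - 5) - 64*z^3 + 384*z^2 + z - 6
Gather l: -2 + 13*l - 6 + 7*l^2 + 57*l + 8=7*l^2 + 70*l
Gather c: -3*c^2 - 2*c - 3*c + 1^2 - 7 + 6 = -3*c^2 - 5*c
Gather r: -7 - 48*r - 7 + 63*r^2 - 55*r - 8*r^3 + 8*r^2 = -8*r^3 + 71*r^2 - 103*r - 14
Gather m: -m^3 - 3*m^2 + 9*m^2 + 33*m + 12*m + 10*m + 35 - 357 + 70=-m^3 + 6*m^2 + 55*m - 252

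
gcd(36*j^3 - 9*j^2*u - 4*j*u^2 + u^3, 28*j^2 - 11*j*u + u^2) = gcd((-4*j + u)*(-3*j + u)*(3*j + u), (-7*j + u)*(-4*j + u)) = -4*j + u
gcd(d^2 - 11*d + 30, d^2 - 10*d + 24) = d - 6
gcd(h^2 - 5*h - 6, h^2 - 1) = h + 1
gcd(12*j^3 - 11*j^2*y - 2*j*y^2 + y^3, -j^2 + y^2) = -j + y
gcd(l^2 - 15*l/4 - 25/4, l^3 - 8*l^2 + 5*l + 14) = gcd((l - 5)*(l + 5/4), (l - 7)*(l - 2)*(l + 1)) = 1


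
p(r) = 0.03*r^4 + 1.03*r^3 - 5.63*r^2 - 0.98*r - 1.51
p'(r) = 0.12*r^3 + 3.09*r^2 - 11.26*r - 0.98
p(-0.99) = -7.03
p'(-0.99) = 13.08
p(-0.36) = -1.93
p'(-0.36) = 3.47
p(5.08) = 3.23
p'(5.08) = 37.29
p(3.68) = -24.53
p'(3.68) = 5.41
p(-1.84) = -24.84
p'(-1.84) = 29.45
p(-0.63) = -3.38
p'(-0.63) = 7.31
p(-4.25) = -168.32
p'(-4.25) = 93.48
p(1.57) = -12.76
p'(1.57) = -10.58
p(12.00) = 1577.93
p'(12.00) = 516.22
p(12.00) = 1577.93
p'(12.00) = 516.22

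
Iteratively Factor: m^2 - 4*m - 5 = (m + 1)*(m - 5)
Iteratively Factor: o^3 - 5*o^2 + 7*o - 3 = (o - 1)*(o^2 - 4*o + 3) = (o - 1)^2*(o - 3)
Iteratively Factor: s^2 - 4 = (s + 2)*(s - 2)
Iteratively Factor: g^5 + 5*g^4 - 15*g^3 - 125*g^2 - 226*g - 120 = (g + 4)*(g^4 + g^3 - 19*g^2 - 49*g - 30) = (g - 5)*(g + 4)*(g^3 + 6*g^2 + 11*g + 6) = (g - 5)*(g + 3)*(g + 4)*(g^2 + 3*g + 2) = (g - 5)*(g + 1)*(g + 3)*(g + 4)*(g + 2)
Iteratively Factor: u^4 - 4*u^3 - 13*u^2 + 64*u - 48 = (u - 1)*(u^3 - 3*u^2 - 16*u + 48) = (u - 4)*(u - 1)*(u^2 + u - 12) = (u - 4)*(u - 1)*(u + 4)*(u - 3)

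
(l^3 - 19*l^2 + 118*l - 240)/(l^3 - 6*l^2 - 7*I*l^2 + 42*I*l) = (l^2 - 13*l + 40)/(l*(l - 7*I))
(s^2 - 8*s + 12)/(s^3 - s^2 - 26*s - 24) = (s - 2)/(s^2 + 5*s + 4)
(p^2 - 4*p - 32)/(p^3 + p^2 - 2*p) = (p^2 - 4*p - 32)/(p*(p^2 + p - 2))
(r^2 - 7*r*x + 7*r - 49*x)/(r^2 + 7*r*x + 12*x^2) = (r^2 - 7*r*x + 7*r - 49*x)/(r^2 + 7*r*x + 12*x^2)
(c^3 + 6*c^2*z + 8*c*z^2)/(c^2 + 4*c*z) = c + 2*z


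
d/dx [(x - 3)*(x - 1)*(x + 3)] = 3*x^2 - 2*x - 9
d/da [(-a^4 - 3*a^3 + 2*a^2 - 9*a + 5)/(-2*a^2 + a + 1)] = (4*a^5 + 3*a^4 - 10*a^3 - 25*a^2 + 24*a - 14)/(4*a^4 - 4*a^3 - 3*a^2 + 2*a + 1)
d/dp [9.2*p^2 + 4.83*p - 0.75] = 18.4*p + 4.83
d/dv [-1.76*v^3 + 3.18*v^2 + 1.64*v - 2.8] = -5.28*v^2 + 6.36*v + 1.64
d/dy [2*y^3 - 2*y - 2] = 6*y^2 - 2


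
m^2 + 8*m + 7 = (m + 1)*(m + 7)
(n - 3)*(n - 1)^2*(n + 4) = n^4 - n^3 - 13*n^2 + 25*n - 12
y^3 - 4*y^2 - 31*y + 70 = (y - 7)*(y - 2)*(y + 5)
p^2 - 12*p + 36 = (p - 6)^2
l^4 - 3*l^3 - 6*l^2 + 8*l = l*(l - 4)*(l - 1)*(l + 2)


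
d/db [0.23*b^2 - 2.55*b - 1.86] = 0.46*b - 2.55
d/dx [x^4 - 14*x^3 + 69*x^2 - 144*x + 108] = 4*x^3 - 42*x^2 + 138*x - 144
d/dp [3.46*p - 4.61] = 3.46000000000000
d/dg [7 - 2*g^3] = -6*g^2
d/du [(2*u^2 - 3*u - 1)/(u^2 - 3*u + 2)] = (-3*u^2 + 10*u - 9)/(u^4 - 6*u^3 + 13*u^2 - 12*u + 4)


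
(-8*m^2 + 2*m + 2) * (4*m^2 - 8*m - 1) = -32*m^4 + 72*m^3 - 18*m - 2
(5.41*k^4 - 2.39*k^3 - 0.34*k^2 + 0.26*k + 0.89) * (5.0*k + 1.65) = 27.05*k^5 - 3.0235*k^4 - 5.6435*k^3 + 0.739*k^2 + 4.879*k + 1.4685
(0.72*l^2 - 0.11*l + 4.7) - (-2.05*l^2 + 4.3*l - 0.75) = 2.77*l^2 - 4.41*l + 5.45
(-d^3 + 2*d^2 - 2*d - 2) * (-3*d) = 3*d^4 - 6*d^3 + 6*d^2 + 6*d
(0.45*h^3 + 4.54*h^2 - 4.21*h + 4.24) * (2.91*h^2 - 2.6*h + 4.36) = 1.3095*h^5 + 12.0414*h^4 - 22.0931*h^3 + 43.0788*h^2 - 29.3796*h + 18.4864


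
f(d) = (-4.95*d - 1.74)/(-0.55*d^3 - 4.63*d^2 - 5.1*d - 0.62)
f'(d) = (-4.95*d - 1.74)*(1.65*d^2 + 9.26*d + 5.1)/(-0.55*d^3 - 4.63*d^2 - 5.1*d - 0.62)^2 - 4.95/(-0.55*d^3 - 4.63*d^2 - 5.1*d - 0.62)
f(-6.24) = -1.89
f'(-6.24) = 1.73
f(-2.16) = -1.58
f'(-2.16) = -1.14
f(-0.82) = 3.08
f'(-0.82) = -12.26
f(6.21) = 0.09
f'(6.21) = -0.02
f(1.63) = 0.42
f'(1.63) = -0.22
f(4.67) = 0.14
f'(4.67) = -0.04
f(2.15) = 0.32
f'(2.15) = -0.14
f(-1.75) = -2.37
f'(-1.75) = -3.20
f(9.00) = 0.06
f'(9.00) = -0.01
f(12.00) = 0.04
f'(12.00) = -0.00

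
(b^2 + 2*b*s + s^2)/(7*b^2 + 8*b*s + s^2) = (b + s)/(7*b + s)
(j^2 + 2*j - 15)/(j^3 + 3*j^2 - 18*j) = (j + 5)/(j*(j + 6))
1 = 1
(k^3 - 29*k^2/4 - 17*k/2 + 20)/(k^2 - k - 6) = (k^2 - 37*k/4 + 10)/(k - 3)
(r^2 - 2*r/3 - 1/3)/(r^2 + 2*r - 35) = (3*r^2 - 2*r - 1)/(3*(r^2 + 2*r - 35))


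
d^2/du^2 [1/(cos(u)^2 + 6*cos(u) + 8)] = (-8*sin(u)^4 + 12*sin(u)^2 + 141*cos(u) - 9*cos(3*u) + 108)/(2*(cos(u) + 2)^3*(cos(u) + 4)^3)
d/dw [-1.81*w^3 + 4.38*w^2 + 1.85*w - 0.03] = -5.43*w^2 + 8.76*w + 1.85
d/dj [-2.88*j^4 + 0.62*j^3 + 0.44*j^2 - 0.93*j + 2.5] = -11.52*j^3 + 1.86*j^2 + 0.88*j - 0.93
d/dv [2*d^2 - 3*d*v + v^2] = -3*d + 2*v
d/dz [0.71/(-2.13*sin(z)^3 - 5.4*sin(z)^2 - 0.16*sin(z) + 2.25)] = (4.5369*sin(z)^2 + 7.668*sin(z) + 0.1136)*cos(z)/(2.13*sin(z)^3 + 5.4*sin(z)^2 + 0.16*sin(z) - 2.25)^2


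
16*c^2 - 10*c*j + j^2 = (-8*c + j)*(-2*c + j)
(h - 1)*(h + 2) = h^2 + h - 2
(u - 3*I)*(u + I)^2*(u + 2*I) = u^4 + I*u^3 + 7*u^2 + 13*I*u - 6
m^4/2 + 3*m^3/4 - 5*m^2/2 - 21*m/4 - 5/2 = (m/2 + 1)*(m - 5/2)*(m + 1)^2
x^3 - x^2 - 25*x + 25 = (x - 5)*(x - 1)*(x + 5)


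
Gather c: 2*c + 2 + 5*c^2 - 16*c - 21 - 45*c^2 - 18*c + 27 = -40*c^2 - 32*c + 8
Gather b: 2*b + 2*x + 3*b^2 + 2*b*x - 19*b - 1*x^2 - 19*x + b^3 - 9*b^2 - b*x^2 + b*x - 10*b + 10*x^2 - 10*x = b^3 - 6*b^2 + b*(-x^2 + 3*x - 27) + 9*x^2 - 27*x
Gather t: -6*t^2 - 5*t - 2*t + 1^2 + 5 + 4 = -6*t^2 - 7*t + 10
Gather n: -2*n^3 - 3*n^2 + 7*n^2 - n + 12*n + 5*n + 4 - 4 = -2*n^3 + 4*n^2 + 16*n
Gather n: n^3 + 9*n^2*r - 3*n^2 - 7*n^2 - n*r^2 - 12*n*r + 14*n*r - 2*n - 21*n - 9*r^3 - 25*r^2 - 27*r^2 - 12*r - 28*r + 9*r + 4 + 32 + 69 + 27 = n^3 + n^2*(9*r - 10) + n*(-r^2 + 2*r - 23) - 9*r^3 - 52*r^2 - 31*r + 132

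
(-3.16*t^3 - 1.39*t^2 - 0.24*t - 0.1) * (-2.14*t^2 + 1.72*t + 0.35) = 6.7624*t^5 - 2.4606*t^4 - 2.9832*t^3 - 0.6853*t^2 - 0.256*t - 0.035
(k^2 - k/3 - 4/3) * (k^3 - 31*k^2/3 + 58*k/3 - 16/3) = k^5 - 32*k^4/3 + 193*k^3/9 + 2*k^2 - 24*k + 64/9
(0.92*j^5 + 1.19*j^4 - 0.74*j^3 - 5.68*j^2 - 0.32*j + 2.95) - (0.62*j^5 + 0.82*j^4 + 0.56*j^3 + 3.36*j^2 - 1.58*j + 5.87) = 0.3*j^5 + 0.37*j^4 - 1.3*j^3 - 9.04*j^2 + 1.26*j - 2.92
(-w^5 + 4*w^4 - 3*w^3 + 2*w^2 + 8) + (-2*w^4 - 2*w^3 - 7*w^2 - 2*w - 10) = -w^5 + 2*w^4 - 5*w^3 - 5*w^2 - 2*w - 2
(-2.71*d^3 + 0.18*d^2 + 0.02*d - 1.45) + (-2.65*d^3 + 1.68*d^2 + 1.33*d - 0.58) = -5.36*d^3 + 1.86*d^2 + 1.35*d - 2.03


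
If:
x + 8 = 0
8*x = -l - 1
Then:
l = 63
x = -8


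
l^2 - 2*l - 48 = (l - 8)*(l + 6)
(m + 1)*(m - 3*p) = m^2 - 3*m*p + m - 3*p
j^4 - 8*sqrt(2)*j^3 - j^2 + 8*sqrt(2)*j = j*(j - 1)*(j + 1)*(j - 8*sqrt(2))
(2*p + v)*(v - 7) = 2*p*v - 14*p + v^2 - 7*v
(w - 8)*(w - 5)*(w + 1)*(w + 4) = w^4 - 8*w^3 - 21*w^2 + 148*w + 160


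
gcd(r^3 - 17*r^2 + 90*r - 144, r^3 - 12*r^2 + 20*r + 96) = r^2 - 14*r + 48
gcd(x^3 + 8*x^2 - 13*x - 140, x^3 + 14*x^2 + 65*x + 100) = x + 5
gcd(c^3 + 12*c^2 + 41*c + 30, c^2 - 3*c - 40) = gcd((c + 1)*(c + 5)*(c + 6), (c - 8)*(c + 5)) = c + 5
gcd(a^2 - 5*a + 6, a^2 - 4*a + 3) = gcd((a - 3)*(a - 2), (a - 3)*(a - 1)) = a - 3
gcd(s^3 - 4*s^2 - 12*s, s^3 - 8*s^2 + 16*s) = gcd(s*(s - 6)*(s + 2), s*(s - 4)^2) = s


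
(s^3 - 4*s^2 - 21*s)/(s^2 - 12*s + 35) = s*(s + 3)/(s - 5)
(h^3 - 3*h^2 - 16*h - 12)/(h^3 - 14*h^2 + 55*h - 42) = (h^2 + 3*h + 2)/(h^2 - 8*h + 7)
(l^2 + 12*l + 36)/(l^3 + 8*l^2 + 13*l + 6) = (l + 6)/(l^2 + 2*l + 1)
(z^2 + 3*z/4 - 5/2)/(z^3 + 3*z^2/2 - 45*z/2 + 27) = (4*z^2 + 3*z - 10)/(2*(2*z^3 + 3*z^2 - 45*z + 54))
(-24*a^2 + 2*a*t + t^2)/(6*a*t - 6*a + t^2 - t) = (-4*a + t)/(t - 1)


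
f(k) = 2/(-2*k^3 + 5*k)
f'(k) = 2*(6*k^2 - 5)/(-2*k^3 + 5*k)^2 = 2*(6*k^2 - 5)/(k^2*(2*k^2 - 5)^2)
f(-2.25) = 0.17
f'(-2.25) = 0.38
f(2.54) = -0.10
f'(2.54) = 0.17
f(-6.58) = 0.00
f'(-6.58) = 0.00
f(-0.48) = -0.92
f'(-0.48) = -1.52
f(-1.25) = -0.85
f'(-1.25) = 1.59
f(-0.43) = -1.00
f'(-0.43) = -1.96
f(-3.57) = 0.03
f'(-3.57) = 0.03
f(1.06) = 0.69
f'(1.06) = 0.41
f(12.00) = 0.00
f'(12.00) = 0.00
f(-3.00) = 0.05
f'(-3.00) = 0.06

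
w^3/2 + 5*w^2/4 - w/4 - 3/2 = (w/2 + 1)*(w - 1)*(w + 3/2)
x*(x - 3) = x^2 - 3*x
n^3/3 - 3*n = n*(n/3 + 1)*(n - 3)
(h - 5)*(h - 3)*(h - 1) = h^3 - 9*h^2 + 23*h - 15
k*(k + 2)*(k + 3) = k^3 + 5*k^2 + 6*k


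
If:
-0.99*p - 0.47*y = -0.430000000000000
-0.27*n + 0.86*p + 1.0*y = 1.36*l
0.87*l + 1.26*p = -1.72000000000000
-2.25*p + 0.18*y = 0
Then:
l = -2.07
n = 13.51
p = 0.06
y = 0.78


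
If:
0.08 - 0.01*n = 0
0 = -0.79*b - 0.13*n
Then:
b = -1.32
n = 8.00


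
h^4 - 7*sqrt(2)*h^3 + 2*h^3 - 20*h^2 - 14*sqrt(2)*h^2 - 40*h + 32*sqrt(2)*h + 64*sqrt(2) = (h + 2)*(h - 8*sqrt(2))*(h - sqrt(2))*(h + 2*sqrt(2))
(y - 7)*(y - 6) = y^2 - 13*y + 42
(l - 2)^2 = l^2 - 4*l + 4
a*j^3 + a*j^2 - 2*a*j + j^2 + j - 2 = (j - 1)*(j + 2)*(a*j + 1)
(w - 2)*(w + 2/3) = w^2 - 4*w/3 - 4/3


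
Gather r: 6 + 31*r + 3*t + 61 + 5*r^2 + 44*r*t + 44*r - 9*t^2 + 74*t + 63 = 5*r^2 + r*(44*t + 75) - 9*t^2 + 77*t + 130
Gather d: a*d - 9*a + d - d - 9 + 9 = a*d - 9*a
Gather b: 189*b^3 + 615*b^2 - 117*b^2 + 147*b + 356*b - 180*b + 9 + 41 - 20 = 189*b^3 + 498*b^2 + 323*b + 30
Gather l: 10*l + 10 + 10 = 10*l + 20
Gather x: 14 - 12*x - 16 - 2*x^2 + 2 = -2*x^2 - 12*x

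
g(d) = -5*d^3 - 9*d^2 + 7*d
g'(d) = -15*d^2 - 18*d + 7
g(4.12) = -473.60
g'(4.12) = -321.78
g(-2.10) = -8.08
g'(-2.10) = -21.35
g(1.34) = -18.81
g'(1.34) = -44.05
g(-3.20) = 49.28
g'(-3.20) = -89.00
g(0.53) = 0.44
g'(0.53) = -6.75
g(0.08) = 0.50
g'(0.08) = 5.46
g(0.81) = -2.89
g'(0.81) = -17.42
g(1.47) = -25.04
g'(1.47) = -51.87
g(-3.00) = 33.00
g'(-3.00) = -74.00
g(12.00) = -9852.00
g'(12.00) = -2369.00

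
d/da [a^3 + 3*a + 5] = 3*a^2 + 3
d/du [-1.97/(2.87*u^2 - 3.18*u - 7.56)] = (11.3078*u - 6.2646)/(-2.87*u^2 + 3.18*u + 7.56)^2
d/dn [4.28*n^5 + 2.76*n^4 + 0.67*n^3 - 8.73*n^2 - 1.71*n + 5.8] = 21.4*n^4 + 11.04*n^3 + 2.01*n^2 - 17.46*n - 1.71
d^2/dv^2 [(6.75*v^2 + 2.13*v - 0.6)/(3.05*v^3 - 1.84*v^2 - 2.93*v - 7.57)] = (125.58375*v^6 + 118.88595*v^5 + 223.22889*v^4 + 2215.449396*v^3 + 46.0088999999999*v^2 - 280.536984*v + 685.541604)/(28.372625*v^9 - 51.3498*v^8 - 50.790735*v^7 - 118.830319*v^6 + 303.689451*v^5 + 281.620206*v^4 + 254.317774*v^3 - 511.286127*v^2 - 503.710071*v - 433.798093)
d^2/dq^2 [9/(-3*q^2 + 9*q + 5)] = 54*(-3*q^2 + 9*q + 3*(2*q - 3)^2 + 5)/(-3*q^2 + 9*q + 5)^3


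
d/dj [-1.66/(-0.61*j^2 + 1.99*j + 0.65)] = (3.3034 - 2.0252*j)/(-0.61*j^2 + 1.99*j + 0.65)^2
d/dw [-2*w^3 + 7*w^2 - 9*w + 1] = -6*w^2 + 14*w - 9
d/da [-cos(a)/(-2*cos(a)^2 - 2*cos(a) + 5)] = (cos(2*a) + 6)*sin(a)/(2*cos(a) + cos(2*a) - 4)^2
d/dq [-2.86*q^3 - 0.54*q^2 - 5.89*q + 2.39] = -8.58*q^2 - 1.08*q - 5.89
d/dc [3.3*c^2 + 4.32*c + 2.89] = 6.6*c + 4.32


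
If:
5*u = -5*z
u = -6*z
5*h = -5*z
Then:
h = 0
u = 0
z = 0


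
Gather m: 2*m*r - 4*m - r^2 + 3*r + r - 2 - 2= m*(2*r - 4) - r^2 + 4*r - 4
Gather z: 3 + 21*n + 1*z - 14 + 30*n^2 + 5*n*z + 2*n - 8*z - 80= 30*n^2 + 23*n + z*(5*n - 7) - 91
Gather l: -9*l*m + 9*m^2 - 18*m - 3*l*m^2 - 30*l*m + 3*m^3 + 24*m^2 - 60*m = l*(-3*m^2 - 39*m) + 3*m^3 + 33*m^2 - 78*m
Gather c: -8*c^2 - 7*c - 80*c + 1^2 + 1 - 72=-8*c^2 - 87*c - 70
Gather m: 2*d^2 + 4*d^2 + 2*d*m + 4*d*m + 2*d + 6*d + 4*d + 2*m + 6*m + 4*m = 6*d^2 + 12*d + m*(6*d + 12)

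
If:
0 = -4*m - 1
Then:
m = -1/4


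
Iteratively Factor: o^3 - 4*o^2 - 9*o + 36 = (o - 3)*(o^2 - o - 12) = (o - 4)*(o - 3)*(o + 3)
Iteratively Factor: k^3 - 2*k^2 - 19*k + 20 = (k - 5)*(k^2 + 3*k - 4) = (k - 5)*(k + 4)*(k - 1)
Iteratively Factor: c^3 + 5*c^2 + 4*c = (c + 1)*(c^2 + 4*c) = (c + 1)*(c + 4)*(c)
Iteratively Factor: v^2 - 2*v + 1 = (v - 1)*(v - 1)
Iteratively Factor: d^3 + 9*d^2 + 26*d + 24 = (d + 2)*(d^2 + 7*d + 12) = (d + 2)*(d + 4)*(d + 3)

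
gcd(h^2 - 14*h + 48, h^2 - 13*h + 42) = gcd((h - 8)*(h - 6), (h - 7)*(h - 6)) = h - 6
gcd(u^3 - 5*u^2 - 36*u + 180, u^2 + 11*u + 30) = u + 6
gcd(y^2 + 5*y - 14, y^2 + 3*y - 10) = y - 2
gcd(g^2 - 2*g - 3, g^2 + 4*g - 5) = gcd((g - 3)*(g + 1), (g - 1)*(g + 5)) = 1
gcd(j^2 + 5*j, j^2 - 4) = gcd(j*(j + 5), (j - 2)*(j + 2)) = 1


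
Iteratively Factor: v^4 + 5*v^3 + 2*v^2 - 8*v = (v - 1)*(v^3 + 6*v^2 + 8*v) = (v - 1)*(v + 4)*(v^2 + 2*v) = v*(v - 1)*(v + 4)*(v + 2)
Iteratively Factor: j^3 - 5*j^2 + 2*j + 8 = (j - 2)*(j^2 - 3*j - 4) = (j - 2)*(j + 1)*(j - 4)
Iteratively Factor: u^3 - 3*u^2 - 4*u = (u - 4)*(u^2 + u) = u*(u - 4)*(u + 1)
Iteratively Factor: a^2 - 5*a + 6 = (a - 2)*(a - 3)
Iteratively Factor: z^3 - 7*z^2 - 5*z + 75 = (z - 5)*(z^2 - 2*z - 15) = (z - 5)*(z + 3)*(z - 5)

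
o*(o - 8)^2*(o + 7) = o^4 - 9*o^3 - 48*o^2 + 448*o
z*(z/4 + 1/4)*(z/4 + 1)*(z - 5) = z^4/16 - 21*z^2/16 - 5*z/4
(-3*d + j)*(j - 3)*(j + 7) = -3*d*j^2 - 12*d*j + 63*d + j^3 + 4*j^2 - 21*j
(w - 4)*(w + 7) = w^2 + 3*w - 28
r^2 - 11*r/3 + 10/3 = (r - 2)*(r - 5/3)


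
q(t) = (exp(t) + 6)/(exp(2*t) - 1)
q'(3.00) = -0.08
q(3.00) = 0.06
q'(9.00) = 0.00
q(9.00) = 0.00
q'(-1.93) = -0.42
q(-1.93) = -6.28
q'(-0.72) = -5.92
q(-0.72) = -8.50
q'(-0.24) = -59.86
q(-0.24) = -17.80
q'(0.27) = -47.11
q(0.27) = 10.21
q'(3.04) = -0.08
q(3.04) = 0.06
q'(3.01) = -0.08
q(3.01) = 0.06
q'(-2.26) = -0.24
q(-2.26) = -6.17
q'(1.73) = -0.60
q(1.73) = 0.38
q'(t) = -2*(exp(t) + 6)*exp(2*t)/(exp(2*t) - 1)^2 + exp(t)/(exp(2*t) - 1) = (-2*(exp(t) + 6)*exp(t) + exp(2*t) - 1)*exp(t)/(1 - exp(2*t))^2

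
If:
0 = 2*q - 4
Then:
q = 2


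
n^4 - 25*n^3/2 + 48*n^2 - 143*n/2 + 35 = (n - 7)*(n - 5/2)*(n - 2)*(n - 1)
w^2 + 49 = (w - 7*I)*(w + 7*I)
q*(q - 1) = q^2 - q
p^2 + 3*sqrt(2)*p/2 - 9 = (p - 3*sqrt(2)/2)*(p + 3*sqrt(2))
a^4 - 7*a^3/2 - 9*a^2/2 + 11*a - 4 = (a - 4)*(a - 1)*(a - 1/2)*(a + 2)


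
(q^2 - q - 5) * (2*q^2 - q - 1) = 2*q^4 - 3*q^3 - 10*q^2 + 6*q + 5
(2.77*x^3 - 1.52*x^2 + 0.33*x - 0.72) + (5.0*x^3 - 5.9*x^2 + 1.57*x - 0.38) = 7.77*x^3 - 7.42*x^2 + 1.9*x - 1.1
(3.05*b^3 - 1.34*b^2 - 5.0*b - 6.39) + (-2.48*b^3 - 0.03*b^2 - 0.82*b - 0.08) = 0.57*b^3 - 1.37*b^2 - 5.82*b - 6.47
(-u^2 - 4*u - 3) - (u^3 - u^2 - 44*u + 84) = -u^3 + 40*u - 87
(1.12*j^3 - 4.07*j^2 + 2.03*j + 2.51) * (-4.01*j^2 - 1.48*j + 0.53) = -4.4912*j^5 + 14.6631*j^4 - 1.5231*j^3 - 15.2266*j^2 - 2.6389*j + 1.3303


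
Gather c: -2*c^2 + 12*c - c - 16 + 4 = -2*c^2 + 11*c - 12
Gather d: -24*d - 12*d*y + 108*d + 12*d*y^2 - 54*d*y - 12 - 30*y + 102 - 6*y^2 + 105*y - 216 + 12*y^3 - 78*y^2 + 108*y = d*(12*y^2 - 66*y + 84) + 12*y^3 - 84*y^2 + 183*y - 126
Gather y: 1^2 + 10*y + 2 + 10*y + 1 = 20*y + 4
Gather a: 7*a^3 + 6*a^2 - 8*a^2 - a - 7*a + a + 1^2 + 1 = 7*a^3 - 2*a^2 - 7*a + 2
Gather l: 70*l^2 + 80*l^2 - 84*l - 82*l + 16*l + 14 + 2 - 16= 150*l^2 - 150*l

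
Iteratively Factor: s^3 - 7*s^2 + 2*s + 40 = (s + 2)*(s^2 - 9*s + 20) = (s - 5)*(s + 2)*(s - 4)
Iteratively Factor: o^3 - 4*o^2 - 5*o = (o + 1)*(o^2 - 5*o) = (o - 5)*(o + 1)*(o)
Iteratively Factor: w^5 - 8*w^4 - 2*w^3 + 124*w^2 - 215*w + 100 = (w - 5)*(w^4 - 3*w^3 - 17*w^2 + 39*w - 20) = (w - 5)*(w - 1)*(w^3 - 2*w^2 - 19*w + 20) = (w - 5)*(w - 1)*(w + 4)*(w^2 - 6*w + 5) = (w - 5)^2*(w - 1)*(w + 4)*(w - 1)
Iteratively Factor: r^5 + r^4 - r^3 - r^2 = (r)*(r^4 + r^3 - r^2 - r) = r*(r + 1)*(r^3 - r) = r^2*(r + 1)*(r^2 - 1) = r^2*(r - 1)*(r + 1)*(r + 1)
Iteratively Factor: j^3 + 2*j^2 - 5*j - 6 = (j - 2)*(j^2 + 4*j + 3) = (j - 2)*(j + 3)*(j + 1)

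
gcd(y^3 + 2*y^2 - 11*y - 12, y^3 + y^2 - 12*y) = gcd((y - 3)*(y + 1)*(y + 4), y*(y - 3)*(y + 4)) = y^2 + y - 12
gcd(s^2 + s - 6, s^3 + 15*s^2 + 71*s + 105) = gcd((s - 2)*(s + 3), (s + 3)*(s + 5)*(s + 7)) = s + 3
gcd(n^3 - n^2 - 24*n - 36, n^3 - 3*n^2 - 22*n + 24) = n - 6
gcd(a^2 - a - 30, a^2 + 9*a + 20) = a + 5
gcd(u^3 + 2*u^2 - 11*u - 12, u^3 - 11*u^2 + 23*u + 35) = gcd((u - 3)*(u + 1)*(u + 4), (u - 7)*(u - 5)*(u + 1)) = u + 1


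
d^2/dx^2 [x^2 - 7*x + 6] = 2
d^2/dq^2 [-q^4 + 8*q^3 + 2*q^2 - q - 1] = -12*q^2 + 48*q + 4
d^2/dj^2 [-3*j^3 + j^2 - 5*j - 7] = 2 - 18*j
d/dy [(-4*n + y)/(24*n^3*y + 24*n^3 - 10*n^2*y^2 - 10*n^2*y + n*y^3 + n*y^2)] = (6*n - 2*y - 1)/(n*(36*n^2*y^2 + 72*n^2*y + 36*n^2 - 12*n*y^3 - 24*n*y^2 - 12*n*y + y^4 + 2*y^3 + y^2))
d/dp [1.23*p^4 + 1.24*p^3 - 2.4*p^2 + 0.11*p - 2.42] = 4.92*p^3 + 3.72*p^2 - 4.8*p + 0.11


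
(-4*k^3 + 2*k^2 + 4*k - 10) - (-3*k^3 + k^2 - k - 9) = -k^3 + k^2 + 5*k - 1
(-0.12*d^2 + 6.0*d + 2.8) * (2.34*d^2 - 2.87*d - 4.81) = -0.2808*d^4 + 14.3844*d^3 - 10.0908*d^2 - 36.896*d - 13.468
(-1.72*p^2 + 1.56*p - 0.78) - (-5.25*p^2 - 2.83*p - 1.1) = 3.53*p^2 + 4.39*p + 0.32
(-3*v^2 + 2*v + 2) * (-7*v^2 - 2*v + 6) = 21*v^4 - 8*v^3 - 36*v^2 + 8*v + 12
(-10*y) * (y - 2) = -10*y^2 + 20*y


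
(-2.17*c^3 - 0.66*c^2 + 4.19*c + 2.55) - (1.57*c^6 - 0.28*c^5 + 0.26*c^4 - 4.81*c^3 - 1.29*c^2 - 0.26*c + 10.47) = -1.57*c^6 + 0.28*c^5 - 0.26*c^4 + 2.64*c^3 + 0.63*c^2 + 4.45*c - 7.92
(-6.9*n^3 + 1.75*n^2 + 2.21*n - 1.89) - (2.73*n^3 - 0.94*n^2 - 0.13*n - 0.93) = -9.63*n^3 + 2.69*n^2 + 2.34*n - 0.96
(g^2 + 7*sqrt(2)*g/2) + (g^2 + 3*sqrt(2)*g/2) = 2*g^2 + 5*sqrt(2)*g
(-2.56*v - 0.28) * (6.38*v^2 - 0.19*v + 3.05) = -16.3328*v^3 - 1.3*v^2 - 7.7548*v - 0.854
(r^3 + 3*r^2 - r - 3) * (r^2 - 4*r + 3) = r^5 - r^4 - 10*r^3 + 10*r^2 + 9*r - 9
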